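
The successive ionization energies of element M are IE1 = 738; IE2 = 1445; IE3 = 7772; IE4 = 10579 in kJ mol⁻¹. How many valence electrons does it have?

2

Look for the largest jump between consecutive ionization energies: IE3/IE2 ≈ 5.4, far larger than any earlier ratio.
That jump marks the point where a core electron is being removed. So the atom has 2 valence electrons.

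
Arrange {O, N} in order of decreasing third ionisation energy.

O, N

The third ionization energy removes an electron from the +2 ion. For each element: O²⁺ still has 4 valence electrons; N²⁺ still has 3 valence electrons.
All are still removing valence electrons, so compare the +2 ions as you would atoms: IE_3 generally rises across a period (higher Z_eff) and falls down a group (larger shell), subject to the usual subshell exceptions.
Valence configurations: O²⁺ [He]2s²2p², N²⁺ [He]2s²2p¹.
Approximate IE_3 values (kJ/mol): O 5300, N 4578.
Putting it together, IE_3: N < O.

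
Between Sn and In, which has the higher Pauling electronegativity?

Sn

Electronegativity increases across a period and decreases down a group, tracking effective nuclear charge and atomic size.
All lie in period 5, so electronegativity increases left to right.
So Sn has the higher Pauling electronegativity (Sn > In).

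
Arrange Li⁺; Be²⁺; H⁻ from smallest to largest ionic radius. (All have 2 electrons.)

All of these have 2 electrons, so size is governed by nuclear charge alone: the more protons, the stronger the pull on the same electron cloud, and the smaller the ion.
Nuclear charges: Be²⁺ (Z=4), Li⁺ (Z=3), H⁻ (Z=1).
Smallest to largest: Be²⁺ < Li⁺ < H⁻.

Be²⁺, Li⁺, H⁻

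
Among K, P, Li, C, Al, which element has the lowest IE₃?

Al

After 2 electrons have been removed, what remains? K²⁺ is already 1 electron into the core; P²⁺ still has 3 valence electrons; Li²⁺ is already 1 electron into the core; C²⁺ still has 2 valence electrons; Al²⁺ still has 1 valence electron.
Usually core removal costs more than valence removal, but here the competition is close: a tightly held n=2 valence electron can cost more to remove than an n=3 core electron, so the actual values have to decide it.
Valence configurations: P²⁺ [Ne]3s²3p¹, C²⁺ [He]2s², Al²⁺ [Ne]3s¹.
Approximate IE_3 values (kJ/mol): K 4420, P 2914, Li 11815, C 4620, Al 2745.
Overall IE_3 order: Al < P < K < C < Li.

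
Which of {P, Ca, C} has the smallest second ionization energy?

Consider each +1 ion: P⁺ still has 4 valence electrons; Ca⁺ still has 1 valence electron; C⁺ still has 3 valence electrons.
All are still removing valence electrons, so compare the +1 ions as you would atoms: IE_2 generally rises across a period (higher Z_eff) and falls down a group (larger shell), subject to the usual subshell exceptions.
Valence configurations: P⁺ [Ne]3s²3p², Ca⁺ [Ar]4s¹, C⁺ [He]2s²2p¹.
The numbers (kJ/mol): P 1907, Ca 1145, C 2353.
So the second ionization energies run Ca < P < C.

Ca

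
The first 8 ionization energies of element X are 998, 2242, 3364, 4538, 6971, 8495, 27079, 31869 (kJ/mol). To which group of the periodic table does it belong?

Group 16

Look for the largest jump between consecutive ionization energies: IE7/IE6 ≈ 3.2, far larger than any earlier ratio.
That jump marks the point where a core electron is being removed. So the atom has 6 valence electrons.
A main-group element with 6 valence electrons is in group 16.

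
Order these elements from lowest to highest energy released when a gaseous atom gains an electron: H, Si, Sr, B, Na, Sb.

H is in period 1, group 1; B is in period 2, group 13; Na is in period 3, group 1; Si is in period 3, group 14; Sr is in period 5, group 2; Sb is in period 5, group 15.
Adding an electron releases more energy for atoms nearer the top right (short of the noble gases).
These span different periods and groups, so the two trends combine.
B > Sr: both effects reinforce here, so B is clearly the higher of the two.
Na > B: this pair runs against the simple trend — see the exception note.
H > Na: H sits above Na in group 1, so the down-group effect alone puts H higher.
Sb > H: period and group pull opposite ways; the across-period shift dominates (103 vs 73 kJ/mol).
Si > Sb: the two effects oppose for this pair; the down-group effect wins (134 vs 103 kJ/mol).
Note the exception: Na has a higher electron affinity than B, contrary to the simple trend — B's ns²np¹ configuration gives only a small electron affinity — the sparsely filled np subshell binds an added electron weakly.
For reference (kJ/mol): H 73, B 27, Na 53, Si 134, Sr 5, Sb 103.
So from lowest to highest: Sr < B < Na < H < Sb < Si.

Sr < B < Na < H < Sb < Si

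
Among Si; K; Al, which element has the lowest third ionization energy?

Al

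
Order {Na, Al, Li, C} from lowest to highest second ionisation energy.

Al, C, Na, Li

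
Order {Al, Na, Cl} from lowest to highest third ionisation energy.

Al < Cl < Na

Consider each +2 ion: Al²⁺ still has 1 valence electron; Na²⁺ is already 1 electron into the core; Cl²⁺ still has 5 valence electrons.
Breaking into a closed-shell core is much more expensive than removing a leftover valence electron — Na has the largest IE_3 here.
Valence configurations: Al²⁺ [Ne]3s¹, Cl²⁺ [Ne]3s²3p³.
Tabulated IE_3 (kJ/mol): Al 2745, Na 6910, Cl 3822.
Putting it together, IE_3: Al < Cl < Na.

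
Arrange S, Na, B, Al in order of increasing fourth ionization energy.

S < Na < Al < B

Consider each +3 ion: S³⁺ still has 3 valence electrons; Na³⁺ is already 2 electrons into the core; B³⁺ is the bare [He] core; Al³⁺ is the bare [Ne] core.
Pulling an electron out of a noble-gas core costs far more than removing a remaining valence electron, so Na, Al and B sit at the high end of IE_4.
Approximate IE_4 values (kJ/mol): S 4556, Na 9543, B 25026, Al 11577.
Hence IE_4: S < Na < Al < B.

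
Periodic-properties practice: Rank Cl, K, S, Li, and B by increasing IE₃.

S < B < Cl < K < Li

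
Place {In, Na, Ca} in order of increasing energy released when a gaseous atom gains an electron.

Na is in period 3, group 1; Ca is in period 4, group 2; In is in period 5, group 13.
EA tends to increase across a period and decrease down a group, though the pattern is less regular than for IE or radius.
A diagonal step moves right (one effect) and down (the opposite effect) at once.
In > Ca: the two effects oppose for this pair; the across-period effect wins (29 vs 2 kJ/mol).
Na > In: period and group pull opposite ways; the down-group shift dominates (53 vs 29 kJ/mol).
Tabulated electron affinity (kJ/mol): Na 53, Ca 2, In 29.
So from lowest to highest: Ca < In < Na.

Ca < In < Na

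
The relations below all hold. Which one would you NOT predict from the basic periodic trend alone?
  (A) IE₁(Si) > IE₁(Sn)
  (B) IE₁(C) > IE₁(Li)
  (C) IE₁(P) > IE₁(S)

The general trend: first ionisation energy increases across a period and decreases down a group.
(A) Si (period 3, group 14) vs Sn (period 5, group 14): the stated order agrees with the simple trend.
(B) C (period 2, group 14) vs Li (period 2, group 1): the stated order agrees with the simple trend.
(C) P (period 3, group 15) vs S (period 3, group 16): the stated order contradicts the simple trend.
The exception is (C): S (3p⁴) ionizes more easily than half-filled P (3p³) because the paired 3p electron in S is pushed out by e⁻–e⁻ repulsion.

(C)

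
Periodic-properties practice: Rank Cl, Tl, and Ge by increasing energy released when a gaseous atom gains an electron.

Tl < Ge < Cl

EA tends to increase across a period and decrease down a group, though the pattern is less regular than for IE or radius.
Here both period and group differ, so the two effects have to be weighed against each other.
Ge > Tl: relative to Tl, both the across-period and down-group shifts push Ge's electron affinity up.
Cl > Ge: relative to Ge, both the across-period and down-group shifts push Cl's electron affinity up.
For reference (kJ/mol): Cl 349, Ge 119, Tl 19.
So from lowest to highest: Tl < Ge < Cl.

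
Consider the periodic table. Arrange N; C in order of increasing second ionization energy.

C < N

The second ionization energy removes an electron from the +1 ion. For each element: N⁺ still has 4 valence electrons; C⁺ still has 3 valence electrons.
All are still removing valence electrons, so compare the +1 ions as you would atoms: IE_2 generally rises across a period (higher Z_eff) and falls down a group (larger shell), subject to the usual subshell exceptions.
Valence configurations: N⁺ [He]2s²2p², C⁺ [He]2s²2p¹.
Tabulated IE_2 (kJ/mol): N 2856, C 2353.
Overall IE_2 order: C < N.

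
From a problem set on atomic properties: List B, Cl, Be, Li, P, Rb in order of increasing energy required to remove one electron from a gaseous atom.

Rb < Li < B < Be < P < Cl

Li is in period 2, group 1; Be is in period 2, group 2; B is in period 2, group 13; P is in period 3, group 15; Cl is in period 3, group 17; Rb is in period 5, group 1.
Across a period the outer electron is held more tightly (higher IE₁); down a group it sits in a higher shell, more shielded, and comes off more easily.
Here both period and group differ, so the two effects have to be weighed against each other.
Li > Rb: Li sits above Rb in group 1, so the down-group effect alone puts Li higher.
B > Li: B lies to the right of Li in period 2, so the across-period effect alone puts B higher.
Be > B: this pair runs against the simple trend — see the exception note.
P > Be: period and group pull opposite ways; the across-period shift dominates (1012 vs 900 kJ/mol).
Cl > P: Cl lies to the right of P in period 3, so the across-period effect alone puts Cl higher.
Note the exception: Be has a higher first ionization energy than B, contrary to the simple trend — removing B's lone 2p electron is easier than breaking Be's filled 2s².
Tabulated first ionization energy (kJ/mol): Li 520, Be 900, B 801, P 1012, Cl 1251, Rb 403.
So from lowest to highest: Rb < Li < B < Be < P < Cl.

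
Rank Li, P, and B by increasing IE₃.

IE_3 is the cost of taking one more electron from the +2 cation: Li²⁺ is already 1 electron into the core; P²⁺ still has 3 valence electrons; B²⁺ still has 1 valence electron.
Core electrons are held far more tightly than valence electrons, so Li tops the IE_3 order.
Valence configurations: P²⁺ [Ne]3s²3p¹, B²⁺ [He]2s¹.
The numbers (kJ/mol): Li 11815, P 2914, B 3660.
Overall IE_3 order: P < B < Li.

P, B, Li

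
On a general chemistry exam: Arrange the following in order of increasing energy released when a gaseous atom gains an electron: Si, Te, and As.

As < Si < Te

EA tends to increase across a period and decrease down a group, though the pattern is less regular than for IE or radius.
These sit on a diagonal, where the across-period and down-group effects partly cancel.
Si > As: period and group pull opposite ways; the down-group shift dominates (134 vs 78 kJ/mol).
Te > Si: the two effects oppose for this pair; the across-period effect wins (190 vs 134 kJ/mol).
Tabulated electron affinity (kJ/mol): Si 134, As 78, Te 190.
So from lowest to highest: As < Si < Te.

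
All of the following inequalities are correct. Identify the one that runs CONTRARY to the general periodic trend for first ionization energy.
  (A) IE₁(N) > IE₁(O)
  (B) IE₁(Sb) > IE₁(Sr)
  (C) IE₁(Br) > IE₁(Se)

(A)

The general trend: first ionization energy increases across a period and decreases down a group.
(A) N (period 2, group 15) vs O (period 2, group 16): the stated order contradicts the simple trend.
(B) Sb (period 5, group 15) vs Sr (period 5, group 2): the stated order agrees with the simple trend.
(C) Br (period 4, group 17) vs Se (period 4, group 16): the stated order agrees with the simple trend.
The exception is (A): pairing an electron in O's 2p⁴ costs repulsion energy, so O ionizes more easily than half-filled N (2p³).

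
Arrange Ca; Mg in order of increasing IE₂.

IE_2 is the cost of taking one more electron from the +1 cation: Ca⁺ still has 1 valence electron; Mg⁺ still has 1 valence electron.
All are still removing valence electrons, so compare the +1 ions as you would atoms: IE_2 generally rises across a period (higher Z_eff) and falls down a group (larger shell), subject to the usual subshell exceptions.
Valence configurations: Ca⁺ [Ar]4s¹, Mg⁺ [Ne]3s¹.
Tabulated IE_2 (kJ/mol): Ca 1145, Mg 1451.
Hence IE_2: Ca < Mg.

Ca, Mg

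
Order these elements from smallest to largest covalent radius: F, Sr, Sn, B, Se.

B is in period 2, group 13; F is in period 2, group 17; Se is in period 4, group 16; Sr is in period 5, group 2; Sn is in period 5, group 14.
Across a period the added protons contract the valence shell; down a group each new principal shell makes the atom larger.
These span different periods and groups, so the two trends combine.
B > F: B lies to the left of F in period 2, so the across-period effect alone puts B larger.
Se > B: the two effects oppose for this pair; the down-group effect wins (116 vs 85 pm).
Sn > Se: relative to Se, both the across-period and down-group shifts push Sn's atomic radius up.
Sr > Sn: Sr lies to the left of Sn in period 5, so the across-period effect alone puts Sr larger.
Tabulated atomic radius (pm): B 85, F 64, Se 116, Sr 185, Sn 140.
So from smallest to largest: F < B < Se < Sn < Sr.

F < B < Se < Sn < Sr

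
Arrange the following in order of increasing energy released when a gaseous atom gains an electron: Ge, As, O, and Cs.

Cs, As, Ge, O

O is in period 2, group 16; Ge is in period 4, group 14; As is in period 4, group 15; Cs is in period 6, group 1.
Atoms with high Z_eff and room in the valence shell (especially the halogens) have the most exothermic electron affinities.
These span different periods and groups, so the two trends combine.
As > Cs: both effects reinforce here, so As is clearly the higher of the two.
Ge > As: this pair runs against the simple trend — see the exception note.
O > Ge: relative to Ge, both the across-period and down-group shifts push O's electron affinity up.
Note the exception: Ge has a higher electron affinity than As, contrary to the simple trend — adding an electron to As's half-filled 4p³ is unfavourable, so Ge (4p²) has the more exothermic EA.
Approximate values (kJ/mol): O 141, Ge 119, As 78, Cs 46.
So from lowest to highest: Cs < As < Ge < O.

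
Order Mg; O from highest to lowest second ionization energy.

After 1 electron has been removed, what remains? Mg⁺ still has 1 valence electron; O⁺ still has 5 valence electrons.
All are still removing valence electrons, so compare the +1 ions as you would atoms: IE_2 generally rises across a period (higher Z_eff) and falls down a group (larger shell), subject to the usual subshell exceptions.
Valence configurations: Mg⁺ [Ne]3s¹, O⁺ [He]2s²2p³.
Approximate IE_2 values (kJ/mol): Mg 1451, O 3388.
Overall IE_2 order: Mg < O.

O, Mg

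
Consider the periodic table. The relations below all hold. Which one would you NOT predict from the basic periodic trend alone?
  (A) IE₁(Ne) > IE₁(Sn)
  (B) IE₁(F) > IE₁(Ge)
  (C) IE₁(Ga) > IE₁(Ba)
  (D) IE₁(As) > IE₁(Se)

The general trend: first ionization energy increases across a period and decreases down a group.
(A) Ne (period 2, group 18) vs Sn (period 5, group 14): the stated order agrees with the simple trend.
(B) F (period 2, group 17) vs Ge (period 4, group 14): the stated order agrees with the simple trend.
(C) Ga (period 4, group 13) vs Ba (period 6, group 2): the stated order agrees with the simple trend.
(D) As (period 4, group 15) vs Se (period 4, group 16): the stated order contradicts the simple trend.
The exception is (D): Se (4p⁴) ionizes more easily than half-filled As (4p³).

(D)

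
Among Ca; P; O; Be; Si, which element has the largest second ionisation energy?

O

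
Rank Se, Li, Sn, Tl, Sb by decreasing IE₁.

Across a period the outer electron is held more tightly (higher IE₁); down a group it sits in a higher shell, more shielded, and comes off more easily.
Here both period and group differ, so the two effects have to be weighed against each other.
Tl > Li: period and group pull opposite ways; the across-period shift dominates (589 vs 520 kJ/mol).
Sn > Tl: relative to Tl, both the across-period and down-group shifts push Sn's first ionization energy up.
Sb > Sn: Sb lies to the right of Sn in period 5, so the across-period effect alone puts Sb higher.
Se > Sb: both effects reinforce here, so Se is clearly the higher of the two.
Approximate values (kJ/mol): Li 520, Se 941, Sn 709, Sb 831, Tl 589.
So from highest to lowest: Se > Sb > Sn > Tl > Li.

Se > Sb > Sn > Tl > Li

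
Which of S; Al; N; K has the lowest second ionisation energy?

IE_2 is the cost of taking one more electron from the +1 cation: S⁺ still has 5 valence electrons; Al⁺ still has 2 valence electrons; N⁺ still has 4 valence electrons; K⁺ is the bare [Ar] core.
Breaking into a closed-shell core is much more expensive than removing a leftover valence electron — K has the largest IE_2 here.
Valence configurations: S⁺ [Ne]3s²3p³, Al⁺ [Ne]3s², N⁺ [He]2s²2p².
The numbers (kJ/mol): S 2252, Al 1817, N 2856, K 3052.
Putting it together, IE_2: Al < S < N < K.

Al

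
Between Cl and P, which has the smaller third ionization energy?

P

After 2 electrons have been removed, what remains? Cl²⁺ still has 5 valence electrons; P²⁺ still has 3 valence electrons.
All are still removing valence electrons, so compare the +2 ions as you would atoms: IE_3 generally rises across a period (higher Z_eff) and falls down a group (larger shell), subject to the usual subshell exceptions.
Valence configurations: Cl²⁺ [Ne]3s²3p³, P²⁺ [Ne]3s²3p¹.
Tabulated IE_3 (kJ/mol): Cl 3822, P 2914.
Hence IE_3: P < Cl.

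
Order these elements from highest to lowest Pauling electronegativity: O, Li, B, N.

Electronegativity increases across a period and decreases down a group, tracking effective nuclear charge and atomic size.
All lie in period 2, so electronegativity increases left to right.
So from highest to lowest: O > N > B > Li.

O, N, B, Li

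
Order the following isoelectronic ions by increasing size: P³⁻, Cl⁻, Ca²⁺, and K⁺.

All of these have 18 electrons, so size is governed by nuclear charge alone: the more protons, the stronger the pull on the same electron cloud, and the smaller the ion.
Nuclear charges: Ca²⁺ (Z=20), K⁺ (Z=19), Cl⁻ (Z=17), P³⁻ (Z=15).
Smallest to largest: Ca²⁺ < K⁺ < Cl⁻ < P³⁻.

Ca²⁺ < K⁺ < Cl⁻ < P³⁻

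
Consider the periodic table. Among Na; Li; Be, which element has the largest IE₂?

Li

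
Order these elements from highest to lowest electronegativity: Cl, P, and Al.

Al is in period 3, group 13; P is in period 3, group 15; Cl is in period 3, group 17.
Atoms toward the upper right of the periodic table pull bonding electrons most strongly.
All lie in period 3, so electronegativity increases left to right.
So from highest to lowest: Cl > P > Al.

Cl > P > Al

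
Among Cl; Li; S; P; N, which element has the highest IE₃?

Li

Consider each +2 ion: Cl²⁺ still has 5 valence electrons; Li²⁺ is already 1 electron into the core; S²⁺ still has 4 valence electrons; P²⁺ still has 3 valence electrons; N²⁺ still has 3 valence electrons.
Pulling an electron out of a noble-gas core costs far more than removing a remaining valence electron, so Li sits at the high end of IE_3.
Valence configurations: Cl²⁺ [Ne]3s²3p³, S²⁺ [Ne]3s²3p², P²⁺ [Ne]3s²3p¹, N²⁺ [He]2s²2p¹.
Tabulated IE_3 (kJ/mol): Cl 3822, Li 11815, S 3357, P 2914, N 4578.
Overall IE_3 order: P < S < Cl < N < Li.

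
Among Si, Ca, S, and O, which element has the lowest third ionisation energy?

Si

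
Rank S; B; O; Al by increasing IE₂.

Al < S < B < O

IE_2 is the cost of taking one more electron from the +1 cation: S⁺ still has 5 valence electrons; B⁺ still has 2 valence electrons; O⁺ still has 5 valence electrons; Al⁺ still has 2 valence electrons.
All are still removing valence electrons, so compare the +1 ions as you would atoms: IE_2 generally rises across a period (higher Z_eff) and falls down a group (larger shell), subject to the usual subshell exceptions.
Valence configurations: S⁺ [Ne]3s²3p³, B⁺ [He]2s², O⁺ [He]2s²2p³, Al⁺ [Ne]3s².
The numbers (kJ/mol): S 2252, B 2427, O 3388, Al 1817.
So the second ionization energies run Al < S < B < O.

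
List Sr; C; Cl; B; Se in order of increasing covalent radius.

C < B < Cl < Se < Sr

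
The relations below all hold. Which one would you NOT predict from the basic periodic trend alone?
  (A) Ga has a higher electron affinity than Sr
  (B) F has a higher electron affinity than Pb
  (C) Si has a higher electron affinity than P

The general trend: electron affinity increases across a period and decreases down a group.
(A) Ga (period 4, group 13) vs Sr (period 5, group 2): the stated order agrees with the simple trend.
(B) F (period 2, group 17) vs Pb (period 6, group 14): the stated order agrees with the simple trend.
(C) Si (period 3, group 14) vs P (period 3, group 15): the stated order contradicts the simple trend.
The exception is (C): adding an electron to P's half-filled 3p³ is unfavourable, so Si (3p²) has the more exothermic EA.

(C)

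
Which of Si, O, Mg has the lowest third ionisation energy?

The third ionization energy removes an electron from the +2 ion. For each element: Si²⁺ still has 2 valence electrons; O²⁺ still has 4 valence electrons; Mg²⁺ is the bare [Ne] core.
Pulling an electron out of a noble-gas core costs far more than removing a remaining valence electron, so Mg sits at the high end of IE_3.
Valence configurations: Si²⁺ [Ne]3s², O²⁺ [He]2s²2p².
The numbers (kJ/mol): Si 3232, O 5300, Mg 7733.
Overall IE_3 order: Si < O < Mg.

Si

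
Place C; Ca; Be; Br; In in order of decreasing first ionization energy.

Br > C > Be > Ca > In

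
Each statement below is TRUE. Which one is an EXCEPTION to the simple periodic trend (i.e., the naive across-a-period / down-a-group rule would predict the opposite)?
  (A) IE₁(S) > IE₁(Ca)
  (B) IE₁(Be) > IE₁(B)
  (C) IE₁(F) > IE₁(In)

(B)

The general trend: IE₁ increases across a period and decreases down a group.
(A) S (period 3, group 16) vs Ca (period 4, group 2): the stated order agrees with the simple trend.
(B) Be (period 2, group 2) vs B (period 2, group 13): the stated order contradicts the simple trend.
(C) F (period 2, group 17) vs In (period 5, group 13): the stated order agrees with the simple trend.
The exception is (B): removing B's lone 2p electron is easier than breaking Be's filled 2s².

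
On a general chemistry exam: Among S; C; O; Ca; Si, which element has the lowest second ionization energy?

IE_2 is the cost of taking one more electron from the +1 cation: S⁺ still has 5 valence electrons; C⁺ still has 3 valence electrons; O⁺ still has 5 valence electrons; Ca⁺ still has 1 valence electron; Si⁺ still has 3 valence electrons.
All are still removing valence electrons, so compare the +1 ions as you would atoms: IE_2 generally rises across a period (higher Z_eff) and falls down a group (larger shell), subject to the usual subshell exceptions.
Valence configurations: S⁺ [Ne]3s²3p³, C⁺ [He]2s²2p¹, O⁺ [He]2s²2p³, Ca⁺ [Ar]4s¹, Si⁺ [Ne]3s²3p¹.
The numbers (kJ/mol): S 2252, C 2353, O 3388, Ca 1145, Si 1577.
Hence IE_2: Ca < Si < S < C < O.

Ca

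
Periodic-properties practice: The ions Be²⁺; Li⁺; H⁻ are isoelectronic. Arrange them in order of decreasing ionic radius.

H⁻, Li⁺, Be²⁺

All of these have 2 electrons, so size is governed by nuclear charge alone: the more protons, the stronger the pull on the same electron cloud, and the smaller the ion.
Nuclear charges: Be²⁺ (Z=4), Li⁺ (Z=3), H⁻ (Z=1).
Largest to smallest: H⁻ > Li⁺ > Be²⁺.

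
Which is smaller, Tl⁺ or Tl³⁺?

Tl³⁺

Both ions have Z = 81 protons, but Tl³⁺ has lost more electrons, so its remaining electrons feel a larger effective nuclear charge per electron and are pulled in more tightly.
Higher positive charge → smaller ion, so Tl⁺ > Tl³⁺.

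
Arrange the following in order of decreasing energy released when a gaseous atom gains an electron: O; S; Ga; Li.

Li is in period 2, group 1; O is in period 2, group 16; S is in period 3, group 16; Ga is in period 4, group 13.
Electron affinity generally becomes more exothermic across a period toward the halogens and less exothermic down a group.
Neither a single period nor a single group — weigh both effects.
Li > Ga: the two effects oppose for this pair; the down-group effect wins (60 vs 29 kJ/mol).
O > Li: O lies to the right of Li in period 2, so the across-period effect alone puts O higher.
S > O: this pair runs against the simple trend — see the exception note.
Note the exception: S has a higher electron affinity than O, contrary to the simple trend — the compact 2p subshell of O repels the added electron more than S's larger 3p does.
Approximate values (kJ/mol): Li 60, O 141, S 200, Ga 29.
So from highest to lowest: S > O > Li > Ga.

S, O, Li, Ga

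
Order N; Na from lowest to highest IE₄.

IE_4 is the cost of taking one more electron from the +3 cation: N³⁺ still has 2 valence electrons; Na³⁺ is already 2 electrons into the core.
Core electrons are held far more tightly than valence electrons, so Na tops the IE_4 order.
Tabulated IE_4 (kJ/mol): N 7475, Na 9543.
Overall IE_4 order: N < Na.

N, Na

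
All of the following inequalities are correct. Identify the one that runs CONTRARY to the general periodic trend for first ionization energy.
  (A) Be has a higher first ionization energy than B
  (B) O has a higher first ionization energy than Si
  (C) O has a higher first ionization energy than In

(A)

The general trend: first ionization energy increases across a period and decreases down a group.
(A) Be (period 2, group 2) vs B (period 2, group 13): the stated order contradicts the simple trend.
(B) O (period 2, group 16) vs Si (period 3, group 14): the stated order agrees with the simple trend.
(C) O (period 2, group 16) vs In (period 5, group 13): the stated order agrees with the simple trend.
The exception is (A): removing B's lone 2p electron is easier than breaking Be's filled 2s².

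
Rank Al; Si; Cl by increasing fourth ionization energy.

Consider each +3 ion: Al³⁺ is the bare [Ne] core; Si³⁺ still has 1 valence electron; Cl³⁺ still has 4 valence electrons.
Pulling an electron out of a noble-gas core costs far more than removing a remaining valence electron, so Al sits at the high end of IE_4.
Valence configurations: Si³⁺ [Ne]3s¹, Cl³⁺ [Ne]3s²3p².
The numbers (kJ/mol): Al 11577, Si 4356, Cl 5159.
Hence IE_4: Si < Cl < Al.

Si < Cl < Al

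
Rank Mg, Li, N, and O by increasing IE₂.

Consider each +1 ion: Mg⁺ still has 1 valence electron; Li⁺ is the bare [He] core; N⁺ still has 4 valence electrons; O⁺ still has 5 valence electrons.
Pulling an electron out of a noble-gas core costs far more than removing a remaining valence electron, so Li sits at the high end of IE_2.
Valence configurations: Mg⁺ [Ne]3s¹, N⁺ [He]2s²2p², O⁺ [He]2s²2p³.
The numbers (kJ/mol): Mg 1451, Li 7298, N 2856, O 3388.
Hence IE_2: Mg < N < O < Li.

Mg < N < O < Li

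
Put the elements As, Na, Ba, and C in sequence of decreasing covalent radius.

Ba > Na > As > C

C is in period 2, group 14; Na is in period 3, group 1; As is in period 4, group 15; Ba is in period 6, group 2.
Radius decreases left→right (rising Z_eff, same n) and increases top→bottom (higher n).
Neither a single period nor a single group — weigh both effects.
As > C: period and group pull opposite ways; the down-group shift dominates (121 vs 75 pm).
Na > As: period and group pull opposite ways; the across-period shift dominates (155 vs 121 pm).
Ba > Na: the two effects oppose for this pair; the down-group effect wins (196 vs 155 pm).
Approximate values (pm): C 75, Na 155, As 121, Ba 196.
So from largest to smallest: Ba > Na > As > C.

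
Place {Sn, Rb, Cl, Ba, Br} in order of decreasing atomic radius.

Cl is in period 3, group 17; Br is in period 4, group 17; Rb is in period 5, group 1; Sn is in period 5, group 14; Ba is in period 6, group 2.
Moving right in a period, electrons are added to the same shell under a stronger nuclear pull, so atoms get smaller; moving down, a new shell is opened and atoms get larger.
These span different periods and groups, so the two trends combine.
Br > Cl: they share group 17; the group trend gives Br the larger value.
Sn > Br: relative to Br, both the across-period and down-group shifts push Sn's atomic radius up.
Ba > Sn: relative to Sn, both the across-period and down-group shifts push Ba's atomic radius up.
Rb > Ba: period and group pull opposite ways; the across-period shift dominates (210 vs 196 pm).
Approximate values (pm): Cl 99, Br 114, Rb 210, Sn 140, Ba 196.
So from largest to smallest: Rb > Ba > Sn > Br > Cl.

Rb > Ba > Sn > Br > Cl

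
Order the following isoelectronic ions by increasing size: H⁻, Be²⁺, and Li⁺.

All of these have 2 electrons, so size is governed by nuclear charge alone: the more protons, the stronger the pull on the same electron cloud, and the smaller the ion.
Nuclear charges: Be²⁺ (Z=4), Li⁺ (Z=3), H⁻ (Z=1).
Smallest to largest: Be²⁺ < Li⁺ < H⁻.

Be²⁺ < Li⁺ < H⁻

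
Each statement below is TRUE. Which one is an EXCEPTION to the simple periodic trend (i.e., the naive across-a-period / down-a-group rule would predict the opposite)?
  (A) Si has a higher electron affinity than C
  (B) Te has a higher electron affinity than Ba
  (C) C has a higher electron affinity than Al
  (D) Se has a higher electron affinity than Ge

The general trend: electron affinity increases across a period and decreases down a group.
(A) Si (period 3, group 14) vs C (period 2, group 14): the stated order contradicts the simple trend.
(B) Te (period 5, group 16) vs Ba (period 6, group 2): the stated order agrees with the simple trend.
(C) C (period 2, group 14) vs Al (period 3, group 13): the stated order agrees with the simple trend.
(D) Se (period 4, group 16) vs Ge (period 4, group 14): the stated order agrees with the simple trend.
The exception is (A): Si's larger, more diffuse 3p orbitals accept an added electron slightly more readily than C's compact 2p.

(A)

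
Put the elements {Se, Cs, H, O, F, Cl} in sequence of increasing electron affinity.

H is in period 1, group 1; O is in period 2, group 16; F is in period 2, group 17; Cl is in period 3, group 17; Se is in period 4, group 16; Cs is in period 6, group 1.
EA tends to increase across a period and decrease down a group, though the pattern is less regular than for IE or radius.
These span different periods and groups, so the two trends combine.
H > Cs: H sits above Cs in group 1, so the down-group effect alone puts H higher.
O > H: the two effects oppose for this pair; the across-period effect wins (141 vs 73 kJ/mol).
Se > O: this pair runs against the simple trend — see the exception note.
F > Se: relative to Se, both the across-period and down-group shifts push F's electron affinity up.
Cl > F: this pair runs against the simple trend — see the exception note.
Note the exception: Se has a higher electron affinity than O, contrary to the simple trend — O's compact 2p subshell gives strong electron–electron repulsion on the added electron.
Note the exception: Cl has a higher electron affinity than F, contrary to the simple trend — F's small 2p subshell makes the incoming electron feel strong e⁻–e⁻ repulsion, so Cl actually releases more energy on gaining an electron.
Tabulated electron affinity (kJ/mol): H 73, O 141, F 328, Cl 349, Se 195, Cs 46.
So from lowest to highest: Cs < H < O < Se < F < Cl.

Cs < H < O < Se < F < Cl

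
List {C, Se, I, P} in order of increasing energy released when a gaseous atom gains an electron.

C is in period 2, group 14; P is in period 3, group 15; Se is in period 4, group 16; I is in period 5, group 17.
Adding an electron releases more energy for atoms nearer the top right (short of the noble gases).
These sit on a diagonal, where the across-period and down-group effects partly cancel.
C > P: period and group pull opposite ways; the down-group shift dominates (122 vs 72 kJ/mol).
Se > C: period and group pull opposite ways; the across-period shift dominates (195 vs 122 kJ/mol).
I > Se: period and group pull opposite ways; the across-period shift dominates (295 vs 195 kJ/mol).
Tabulated electron affinity (kJ/mol): C 122, P 72, Se 195, I 295.
So from lowest to highest: P < C < Se < I.

P < C < Se < I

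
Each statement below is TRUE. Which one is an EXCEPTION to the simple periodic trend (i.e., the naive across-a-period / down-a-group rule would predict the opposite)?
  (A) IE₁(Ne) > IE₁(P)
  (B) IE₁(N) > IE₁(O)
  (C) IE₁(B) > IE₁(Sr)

The general trend: first ionisation energy increases across a period and decreases down a group.
(A) Ne (period 2, group 18) vs P (period 3, group 15): the stated order agrees with the simple trend.
(B) N (period 2, group 15) vs O (period 2, group 16): the stated order contradicts the simple trend.
(C) B (period 2, group 13) vs Sr (period 5, group 2): the stated order agrees with the simple trend.
The exception is (B): pairing an electron in O's 2p⁴ costs repulsion energy, so O ionizes more easily than half-filled N (2p³).

(B)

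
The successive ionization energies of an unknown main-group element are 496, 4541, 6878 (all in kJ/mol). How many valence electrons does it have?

Look for the largest jump between consecutive ionization energies: IE2/IE1 ≈ 9.2, far larger than any earlier ratio.
That jump marks the point where a core electron is being removed. So the atom has 1 valence electron.

1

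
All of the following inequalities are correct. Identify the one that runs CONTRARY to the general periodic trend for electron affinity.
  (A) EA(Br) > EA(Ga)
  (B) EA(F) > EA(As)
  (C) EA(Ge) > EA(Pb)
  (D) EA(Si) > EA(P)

The general trend: electron affinity increases across a period and decreases down a group.
(A) Br (period 4, group 17) vs Ga (period 4, group 13): the stated order agrees with the simple trend.
(B) F (period 2, group 17) vs As (period 4, group 15): the stated order agrees with the simple trend.
(C) Ge (period 4, group 14) vs Pb (period 6, group 14): the stated order agrees with the simple trend.
(D) Si (period 3, group 14) vs P (period 3, group 15): the stated order contradicts the simple trend.
The exception is (D): adding an electron to P's half-filled 3p³ is unfavourable, so Si (3p²) has the more exothermic EA.

(D)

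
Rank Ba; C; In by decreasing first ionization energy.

Removing the outermost electron gets harder across a period and easier down a group.
These span different periods and groups, so the two trends combine.
In > Ba: both effects reinforce here, so In is clearly the higher of the two.
C > In: relative to In, both the across-period and down-group shifts push C's first ionization energy up.
For reference (kJ/mol): C 1086, In 558, Ba 503.
So from highest to lowest: C > In > Ba.

C, In, Ba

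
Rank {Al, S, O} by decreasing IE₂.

IE_2 is the cost of taking one more electron from the +1 cation: Al⁺ still has 2 valence electrons; S⁺ still has 5 valence electrons; O⁺ still has 5 valence electrons.
All are still removing valence electrons, so compare the +1 ions as you would atoms: IE_2 generally rises across a period (higher Z_eff) and falls down a group (larger shell), subject to the usual subshell exceptions.
Valence configurations: Al⁺ [Ne]3s², S⁺ [Ne]3s²3p³, O⁺ [He]2s²2p³.
Approximate IE_2 values (kJ/mol): Al 1817, S 2252, O 3388.
So the second ionization energies run Al < S < O.

O, S, Al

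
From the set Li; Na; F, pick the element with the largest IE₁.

F

First ionization energy rises across a period (greater Z_eff holds electrons more tightly) and falls down a group (valence electrons are farther from the nucleus).
Here both period and group differ, so the two effects have to be weighed against each other.
Li > Na: Li sits above Na in group 1, so the down-group effect alone puts Li higher.
F > Li: both are in period 2; the period trend gives F the larger value.
Approximate values (kJ/mol): Li 520, F 1681, Na 496.
The largest IE₁ among these belongs to F.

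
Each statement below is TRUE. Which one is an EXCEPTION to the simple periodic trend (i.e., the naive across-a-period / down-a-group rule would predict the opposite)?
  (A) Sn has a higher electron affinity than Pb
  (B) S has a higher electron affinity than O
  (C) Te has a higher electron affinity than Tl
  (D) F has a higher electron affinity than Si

The general trend: electron affinity increases across a period and decreases down a group.
(A) Sn (period 5, group 14) vs Pb (period 6, group 14): the stated order agrees with the simple trend.
(B) S (period 3, group 16) vs O (period 2, group 16): the stated order contradicts the simple trend.
(C) Te (period 5, group 16) vs Tl (period 6, group 13): the stated order agrees with the simple trend.
(D) F (period 2, group 17) vs Si (period 3, group 14): the stated order agrees with the simple trend.
The exception is (B): the compact 2p subshell of O repels the added electron more than S's larger 3p does.

(B)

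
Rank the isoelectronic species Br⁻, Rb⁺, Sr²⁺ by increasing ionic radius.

Sr²⁺ < Rb⁺ < Br⁻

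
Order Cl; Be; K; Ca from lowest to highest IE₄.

Consider each +3 ion: Cl³⁺ still has 4 valence electrons; Be³⁺ is already 1 electron into the core; K³⁺ is already 2 electrons into the core; Ca³⁺ is already 1 electron into the core.
Breaking into a closed-shell core is much more expensive than removing a leftover valence electron — K, Ca and Be have the largest IE_4 here.
Tabulated IE_4 (kJ/mol): Cl 5159, Be 21007, K 5877, Ca 6491.
Putting it together, IE_4: Cl < K < Ca < Be.

Cl < K < Ca < Be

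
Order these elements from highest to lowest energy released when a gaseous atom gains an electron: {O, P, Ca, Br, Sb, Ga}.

O is in period 2, group 16; P is in period 3, group 15; Ca is in period 4, group 2; Ga is in period 4, group 13; Br is in period 4, group 17; Sb is in period 5, group 15.
Atoms with high Z_eff and room in the valence shell (especially the halogens) have the most exothermic electron affinities.
These span different periods and groups, so the two trends combine.
Ga > Ca: both are in period 4; the period trend gives Ga the larger value.
P > Ga: relative to Ga, both the across-period and down-group shifts push P's electron affinity up.
Sb > P: this pair runs against the simple trend — see the exception note.
O > Sb: relative to Sb, both the across-period and down-group shifts push O's electron affinity up.
Br > O: period and group pull opposite ways; the across-period shift dominates (325 vs 141 kJ/mol).
Note the exception: Sb has a higher electron affinity than P, contrary to the simple trend — both are half-filled np³, but the pairing/repulsion penalty for the added electron shrinks as the p orbitals become larger and more diffuse down the group, and for Sb that outweighs the weaker nuclear attraction.
Approximate values (kJ/mol): O 141, P 72, Ca 2, Ga 29, Br 325, Sb 103.
So from highest to lowest: Br > O > Sb > P > Ga > Ca.

Br > O > Sb > P > Ga > Ca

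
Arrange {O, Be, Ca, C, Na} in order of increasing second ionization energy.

Consider each +1 ion: O⁺ still has 5 valence electrons; Be⁺ still has 1 valence electron; Ca⁺ still has 1 valence electron; C⁺ still has 3 valence electrons; Na⁺ is the bare [Ne] core.
Breaking into a closed-shell core is much more expensive than removing a leftover valence electron — Na has the largest IE_2 here.
Valence configurations: O⁺ [He]2s²2p³, Be⁺ [He]2s¹, Ca⁺ [Ar]4s¹, C⁺ [He]2s²2p¹.
The numbers (kJ/mol): O 3388, Be 1757, Ca 1145, C 2353, Na 4562.
So the second ionization energies run Ca < Be < C < O < Na.

Ca, Be, C, O, Na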